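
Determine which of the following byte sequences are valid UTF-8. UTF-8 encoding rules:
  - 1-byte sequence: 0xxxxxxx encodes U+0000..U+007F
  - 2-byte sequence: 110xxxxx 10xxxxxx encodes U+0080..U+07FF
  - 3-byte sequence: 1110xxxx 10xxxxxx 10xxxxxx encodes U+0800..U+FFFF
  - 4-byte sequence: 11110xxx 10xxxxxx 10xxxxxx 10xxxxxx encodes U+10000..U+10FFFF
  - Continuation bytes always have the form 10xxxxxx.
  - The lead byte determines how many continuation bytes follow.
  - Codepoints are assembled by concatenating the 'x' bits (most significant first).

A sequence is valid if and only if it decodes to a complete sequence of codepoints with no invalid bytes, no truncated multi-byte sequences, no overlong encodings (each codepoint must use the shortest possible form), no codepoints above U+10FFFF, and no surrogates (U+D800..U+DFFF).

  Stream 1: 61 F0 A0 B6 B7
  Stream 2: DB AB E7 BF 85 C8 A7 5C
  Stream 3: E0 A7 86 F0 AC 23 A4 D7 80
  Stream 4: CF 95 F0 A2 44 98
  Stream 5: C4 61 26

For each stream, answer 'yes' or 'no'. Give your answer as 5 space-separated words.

Stream 1: decodes cleanly. VALID
Stream 2: decodes cleanly. VALID
Stream 3: error at byte offset 5. INVALID
Stream 4: error at byte offset 4. INVALID
Stream 5: error at byte offset 1. INVALID

Answer: yes yes no no no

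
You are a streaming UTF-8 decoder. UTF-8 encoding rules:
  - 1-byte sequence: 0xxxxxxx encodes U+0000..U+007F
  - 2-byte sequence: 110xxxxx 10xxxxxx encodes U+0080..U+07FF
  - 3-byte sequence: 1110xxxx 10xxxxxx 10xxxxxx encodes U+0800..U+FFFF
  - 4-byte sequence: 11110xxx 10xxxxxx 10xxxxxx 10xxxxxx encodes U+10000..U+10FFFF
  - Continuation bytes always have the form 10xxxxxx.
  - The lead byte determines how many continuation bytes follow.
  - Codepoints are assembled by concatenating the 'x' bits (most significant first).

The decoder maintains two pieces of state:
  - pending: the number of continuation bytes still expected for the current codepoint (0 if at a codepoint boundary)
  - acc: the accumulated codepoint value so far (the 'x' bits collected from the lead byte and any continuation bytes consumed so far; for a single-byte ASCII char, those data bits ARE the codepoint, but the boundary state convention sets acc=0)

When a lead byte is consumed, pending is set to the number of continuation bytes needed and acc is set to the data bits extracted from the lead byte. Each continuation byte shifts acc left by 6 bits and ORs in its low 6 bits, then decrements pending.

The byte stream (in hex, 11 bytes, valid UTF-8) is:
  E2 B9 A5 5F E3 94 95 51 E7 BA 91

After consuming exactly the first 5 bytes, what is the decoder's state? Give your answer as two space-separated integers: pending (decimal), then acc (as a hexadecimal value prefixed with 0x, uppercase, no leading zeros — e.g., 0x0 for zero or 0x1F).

Byte[0]=E2: 3-byte lead. pending=2, acc=0x2
Byte[1]=B9: continuation. acc=(acc<<6)|0x39=0xB9, pending=1
Byte[2]=A5: continuation. acc=(acc<<6)|0x25=0x2E65, pending=0
Byte[3]=5F: 1-byte. pending=0, acc=0x0
Byte[4]=E3: 3-byte lead. pending=2, acc=0x3

Answer: 2 0x3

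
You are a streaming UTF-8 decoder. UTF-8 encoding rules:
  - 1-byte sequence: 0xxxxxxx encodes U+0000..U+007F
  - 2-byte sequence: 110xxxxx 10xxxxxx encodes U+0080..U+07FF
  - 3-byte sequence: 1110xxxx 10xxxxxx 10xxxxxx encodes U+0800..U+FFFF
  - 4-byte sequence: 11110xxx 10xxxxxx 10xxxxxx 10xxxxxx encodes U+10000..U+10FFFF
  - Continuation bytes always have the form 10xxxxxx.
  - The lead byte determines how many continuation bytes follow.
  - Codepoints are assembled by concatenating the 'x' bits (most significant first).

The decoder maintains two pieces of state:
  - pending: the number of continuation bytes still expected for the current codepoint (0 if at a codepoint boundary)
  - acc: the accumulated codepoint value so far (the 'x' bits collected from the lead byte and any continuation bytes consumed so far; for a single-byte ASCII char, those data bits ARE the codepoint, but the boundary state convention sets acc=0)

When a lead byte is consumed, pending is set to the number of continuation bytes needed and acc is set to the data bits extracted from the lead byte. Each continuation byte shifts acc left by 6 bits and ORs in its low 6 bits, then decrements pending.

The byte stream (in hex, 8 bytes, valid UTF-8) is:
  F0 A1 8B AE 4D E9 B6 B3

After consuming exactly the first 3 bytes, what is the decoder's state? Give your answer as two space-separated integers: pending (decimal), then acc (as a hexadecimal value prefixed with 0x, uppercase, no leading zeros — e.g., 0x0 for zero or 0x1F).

Byte[0]=F0: 4-byte lead. pending=3, acc=0x0
Byte[1]=A1: continuation. acc=(acc<<6)|0x21=0x21, pending=2
Byte[2]=8B: continuation. acc=(acc<<6)|0x0B=0x84B, pending=1

Answer: 1 0x84B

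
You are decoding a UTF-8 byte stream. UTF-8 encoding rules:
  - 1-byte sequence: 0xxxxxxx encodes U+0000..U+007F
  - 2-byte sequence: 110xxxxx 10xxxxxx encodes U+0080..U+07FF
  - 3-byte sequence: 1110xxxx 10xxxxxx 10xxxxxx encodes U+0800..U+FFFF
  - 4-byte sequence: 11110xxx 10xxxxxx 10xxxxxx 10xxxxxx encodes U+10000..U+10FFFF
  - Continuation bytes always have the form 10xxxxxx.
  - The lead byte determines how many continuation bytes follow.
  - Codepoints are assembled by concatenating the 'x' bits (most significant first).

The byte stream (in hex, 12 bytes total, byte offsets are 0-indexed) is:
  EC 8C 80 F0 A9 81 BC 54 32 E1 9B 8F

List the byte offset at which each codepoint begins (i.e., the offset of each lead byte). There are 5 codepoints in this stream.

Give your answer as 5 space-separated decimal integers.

Answer: 0 3 7 8 9

Derivation:
Byte[0]=EC: 3-byte lead, need 2 cont bytes. acc=0xC
Byte[1]=8C: continuation. acc=(acc<<6)|0x0C=0x30C
Byte[2]=80: continuation. acc=(acc<<6)|0x00=0xC300
Completed: cp=U+C300 (starts at byte 0)
Byte[3]=F0: 4-byte lead, need 3 cont bytes. acc=0x0
Byte[4]=A9: continuation. acc=(acc<<6)|0x29=0x29
Byte[5]=81: continuation. acc=(acc<<6)|0x01=0xA41
Byte[6]=BC: continuation. acc=(acc<<6)|0x3C=0x2907C
Completed: cp=U+2907C (starts at byte 3)
Byte[7]=54: 1-byte ASCII. cp=U+0054
Byte[8]=32: 1-byte ASCII. cp=U+0032
Byte[9]=E1: 3-byte lead, need 2 cont bytes. acc=0x1
Byte[10]=9B: continuation. acc=(acc<<6)|0x1B=0x5B
Byte[11]=8F: continuation. acc=(acc<<6)|0x0F=0x16CF
Completed: cp=U+16CF (starts at byte 9)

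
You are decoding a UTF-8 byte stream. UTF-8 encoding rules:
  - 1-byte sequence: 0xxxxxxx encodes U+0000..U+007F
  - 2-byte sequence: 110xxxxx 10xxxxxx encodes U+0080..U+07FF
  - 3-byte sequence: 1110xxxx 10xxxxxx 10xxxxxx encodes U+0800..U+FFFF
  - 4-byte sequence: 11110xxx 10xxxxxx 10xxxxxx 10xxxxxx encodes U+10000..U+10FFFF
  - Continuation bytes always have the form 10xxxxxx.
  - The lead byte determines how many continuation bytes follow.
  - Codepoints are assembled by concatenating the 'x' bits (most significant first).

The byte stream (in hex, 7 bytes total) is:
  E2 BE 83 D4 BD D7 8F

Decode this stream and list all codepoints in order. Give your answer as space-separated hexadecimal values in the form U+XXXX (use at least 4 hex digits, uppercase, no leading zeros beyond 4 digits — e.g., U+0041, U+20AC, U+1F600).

Byte[0]=E2: 3-byte lead, need 2 cont bytes. acc=0x2
Byte[1]=BE: continuation. acc=(acc<<6)|0x3E=0xBE
Byte[2]=83: continuation. acc=(acc<<6)|0x03=0x2F83
Completed: cp=U+2F83 (starts at byte 0)
Byte[3]=D4: 2-byte lead, need 1 cont bytes. acc=0x14
Byte[4]=BD: continuation. acc=(acc<<6)|0x3D=0x53D
Completed: cp=U+053D (starts at byte 3)
Byte[5]=D7: 2-byte lead, need 1 cont bytes. acc=0x17
Byte[6]=8F: continuation. acc=(acc<<6)|0x0F=0x5CF
Completed: cp=U+05CF (starts at byte 5)

Answer: U+2F83 U+053D U+05CF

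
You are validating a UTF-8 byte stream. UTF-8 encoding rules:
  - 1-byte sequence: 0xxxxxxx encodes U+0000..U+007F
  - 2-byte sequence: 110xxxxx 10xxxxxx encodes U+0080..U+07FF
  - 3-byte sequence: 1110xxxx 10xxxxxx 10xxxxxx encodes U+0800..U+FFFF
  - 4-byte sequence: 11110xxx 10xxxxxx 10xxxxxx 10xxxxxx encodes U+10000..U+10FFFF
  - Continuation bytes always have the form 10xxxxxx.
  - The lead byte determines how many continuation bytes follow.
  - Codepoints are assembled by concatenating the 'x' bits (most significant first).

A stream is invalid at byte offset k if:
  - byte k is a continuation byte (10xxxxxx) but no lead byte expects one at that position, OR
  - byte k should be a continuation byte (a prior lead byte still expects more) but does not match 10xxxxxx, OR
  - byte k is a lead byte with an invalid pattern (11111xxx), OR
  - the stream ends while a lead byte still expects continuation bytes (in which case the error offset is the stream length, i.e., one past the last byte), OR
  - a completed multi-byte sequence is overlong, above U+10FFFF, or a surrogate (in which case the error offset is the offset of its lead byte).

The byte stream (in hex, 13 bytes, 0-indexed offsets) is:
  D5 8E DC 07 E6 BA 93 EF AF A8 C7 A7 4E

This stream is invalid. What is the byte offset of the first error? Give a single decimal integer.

Byte[0]=D5: 2-byte lead, need 1 cont bytes. acc=0x15
Byte[1]=8E: continuation. acc=(acc<<6)|0x0E=0x54E
Completed: cp=U+054E (starts at byte 0)
Byte[2]=DC: 2-byte lead, need 1 cont bytes. acc=0x1C
Byte[3]=07: expected 10xxxxxx continuation. INVALID

Answer: 3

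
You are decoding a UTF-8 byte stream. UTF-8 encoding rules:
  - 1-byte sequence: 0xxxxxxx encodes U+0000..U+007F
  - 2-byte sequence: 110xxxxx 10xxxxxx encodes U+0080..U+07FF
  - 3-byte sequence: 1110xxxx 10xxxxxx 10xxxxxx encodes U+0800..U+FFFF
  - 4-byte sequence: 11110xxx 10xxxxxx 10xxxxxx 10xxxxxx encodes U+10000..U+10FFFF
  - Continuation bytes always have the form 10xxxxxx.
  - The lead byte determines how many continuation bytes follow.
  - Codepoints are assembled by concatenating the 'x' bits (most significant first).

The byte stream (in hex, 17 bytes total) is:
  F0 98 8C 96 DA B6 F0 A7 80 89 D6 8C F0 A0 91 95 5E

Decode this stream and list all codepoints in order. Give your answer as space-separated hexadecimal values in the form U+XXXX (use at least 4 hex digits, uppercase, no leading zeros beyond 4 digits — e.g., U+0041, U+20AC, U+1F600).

Byte[0]=F0: 4-byte lead, need 3 cont bytes. acc=0x0
Byte[1]=98: continuation. acc=(acc<<6)|0x18=0x18
Byte[2]=8C: continuation. acc=(acc<<6)|0x0C=0x60C
Byte[3]=96: continuation. acc=(acc<<6)|0x16=0x18316
Completed: cp=U+18316 (starts at byte 0)
Byte[4]=DA: 2-byte lead, need 1 cont bytes. acc=0x1A
Byte[5]=B6: continuation. acc=(acc<<6)|0x36=0x6B6
Completed: cp=U+06B6 (starts at byte 4)
Byte[6]=F0: 4-byte lead, need 3 cont bytes. acc=0x0
Byte[7]=A7: continuation. acc=(acc<<6)|0x27=0x27
Byte[8]=80: continuation. acc=(acc<<6)|0x00=0x9C0
Byte[9]=89: continuation. acc=(acc<<6)|0x09=0x27009
Completed: cp=U+27009 (starts at byte 6)
Byte[10]=D6: 2-byte lead, need 1 cont bytes. acc=0x16
Byte[11]=8C: continuation. acc=(acc<<6)|0x0C=0x58C
Completed: cp=U+058C (starts at byte 10)
Byte[12]=F0: 4-byte lead, need 3 cont bytes. acc=0x0
Byte[13]=A0: continuation. acc=(acc<<6)|0x20=0x20
Byte[14]=91: continuation. acc=(acc<<6)|0x11=0x811
Byte[15]=95: continuation. acc=(acc<<6)|0x15=0x20455
Completed: cp=U+20455 (starts at byte 12)
Byte[16]=5E: 1-byte ASCII. cp=U+005E

Answer: U+18316 U+06B6 U+27009 U+058C U+20455 U+005E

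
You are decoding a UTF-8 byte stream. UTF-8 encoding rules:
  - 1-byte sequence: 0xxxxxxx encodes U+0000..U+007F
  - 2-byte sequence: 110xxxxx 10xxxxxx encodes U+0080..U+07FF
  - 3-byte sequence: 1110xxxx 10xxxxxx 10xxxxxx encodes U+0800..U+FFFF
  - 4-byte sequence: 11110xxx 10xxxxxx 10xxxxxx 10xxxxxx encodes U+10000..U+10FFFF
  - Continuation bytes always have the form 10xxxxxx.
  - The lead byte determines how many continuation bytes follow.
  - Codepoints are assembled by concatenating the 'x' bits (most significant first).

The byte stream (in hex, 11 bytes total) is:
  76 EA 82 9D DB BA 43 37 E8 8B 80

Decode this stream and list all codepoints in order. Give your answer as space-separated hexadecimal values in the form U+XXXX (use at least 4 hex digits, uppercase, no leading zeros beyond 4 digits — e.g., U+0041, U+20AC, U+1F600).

Byte[0]=76: 1-byte ASCII. cp=U+0076
Byte[1]=EA: 3-byte lead, need 2 cont bytes. acc=0xA
Byte[2]=82: continuation. acc=(acc<<6)|0x02=0x282
Byte[3]=9D: continuation. acc=(acc<<6)|0x1D=0xA09D
Completed: cp=U+A09D (starts at byte 1)
Byte[4]=DB: 2-byte lead, need 1 cont bytes. acc=0x1B
Byte[5]=BA: continuation. acc=(acc<<6)|0x3A=0x6FA
Completed: cp=U+06FA (starts at byte 4)
Byte[6]=43: 1-byte ASCII. cp=U+0043
Byte[7]=37: 1-byte ASCII. cp=U+0037
Byte[8]=E8: 3-byte lead, need 2 cont bytes. acc=0x8
Byte[9]=8B: continuation. acc=(acc<<6)|0x0B=0x20B
Byte[10]=80: continuation. acc=(acc<<6)|0x00=0x82C0
Completed: cp=U+82C0 (starts at byte 8)

Answer: U+0076 U+A09D U+06FA U+0043 U+0037 U+82C0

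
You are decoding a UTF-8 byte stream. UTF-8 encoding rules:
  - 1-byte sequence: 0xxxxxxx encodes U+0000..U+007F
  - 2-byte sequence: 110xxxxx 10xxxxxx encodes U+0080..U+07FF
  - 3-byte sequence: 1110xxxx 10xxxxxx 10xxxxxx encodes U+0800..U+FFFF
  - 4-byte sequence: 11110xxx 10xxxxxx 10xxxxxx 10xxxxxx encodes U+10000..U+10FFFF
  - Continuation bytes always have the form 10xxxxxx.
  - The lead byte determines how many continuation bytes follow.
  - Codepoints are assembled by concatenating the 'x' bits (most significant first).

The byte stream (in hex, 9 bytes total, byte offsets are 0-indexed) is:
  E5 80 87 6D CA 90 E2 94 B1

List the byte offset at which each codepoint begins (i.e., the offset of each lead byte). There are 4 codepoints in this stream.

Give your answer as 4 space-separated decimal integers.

Byte[0]=E5: 3-byte lead, need 2 cont bytes. acc=0x5
Byte[1]=80: continuation. acc=(acc<<6)|0x00=0x140
Byte[2]=87: continuation. acc=(acc<<6)|0x07=0x5007
Completed: cp=U+5007 (starts at byte 0)
Byte[3]=6D: 1-byte ASCII. cp=U+006D
Byte[4]=CA: 2-byte lead, need 1 cont bytes. acc=0xA
Byte[5]=90: continuation. acc=(acc<<6)|0x10=0x290
Completed: cp=U+0290 (starts at byte 4)
Byte[6]=E2: 3-byte lead, need 2 cont bytes. acc=0x2
Byte[7]=94: continuation. acc=(acc<<6)|0x14=0x94
Byte[8]=B1: continuation. acc=(acc<<6)|0x31=0x2531
Completed: cp=U+2531 (starts at byte 6)

Answer: 0 3 4 6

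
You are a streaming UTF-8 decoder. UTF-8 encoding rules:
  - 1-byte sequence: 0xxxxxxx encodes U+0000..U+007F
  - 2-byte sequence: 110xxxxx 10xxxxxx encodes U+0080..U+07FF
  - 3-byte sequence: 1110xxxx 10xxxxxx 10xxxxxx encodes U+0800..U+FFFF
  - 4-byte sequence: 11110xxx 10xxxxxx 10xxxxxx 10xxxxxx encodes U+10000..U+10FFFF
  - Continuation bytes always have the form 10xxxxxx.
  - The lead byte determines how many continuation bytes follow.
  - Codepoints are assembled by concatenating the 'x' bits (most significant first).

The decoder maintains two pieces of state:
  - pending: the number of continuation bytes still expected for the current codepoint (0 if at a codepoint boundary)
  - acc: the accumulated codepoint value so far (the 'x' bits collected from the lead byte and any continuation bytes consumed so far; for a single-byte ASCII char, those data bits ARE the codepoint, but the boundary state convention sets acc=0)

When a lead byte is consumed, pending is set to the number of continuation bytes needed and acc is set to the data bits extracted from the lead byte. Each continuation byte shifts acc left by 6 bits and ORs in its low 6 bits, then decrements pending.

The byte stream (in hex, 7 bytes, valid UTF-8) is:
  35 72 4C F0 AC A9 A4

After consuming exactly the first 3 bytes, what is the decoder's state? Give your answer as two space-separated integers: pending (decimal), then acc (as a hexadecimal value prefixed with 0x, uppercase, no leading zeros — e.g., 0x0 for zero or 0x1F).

Byte[0]=35: 1-byte. pending=0, acc=0x0
Byte[1]=72: 1-byte. pending=0, acc=0x0
Byte[2]=4C: 1-byte. pending=0, acc=0x0

Answer: 0 0x0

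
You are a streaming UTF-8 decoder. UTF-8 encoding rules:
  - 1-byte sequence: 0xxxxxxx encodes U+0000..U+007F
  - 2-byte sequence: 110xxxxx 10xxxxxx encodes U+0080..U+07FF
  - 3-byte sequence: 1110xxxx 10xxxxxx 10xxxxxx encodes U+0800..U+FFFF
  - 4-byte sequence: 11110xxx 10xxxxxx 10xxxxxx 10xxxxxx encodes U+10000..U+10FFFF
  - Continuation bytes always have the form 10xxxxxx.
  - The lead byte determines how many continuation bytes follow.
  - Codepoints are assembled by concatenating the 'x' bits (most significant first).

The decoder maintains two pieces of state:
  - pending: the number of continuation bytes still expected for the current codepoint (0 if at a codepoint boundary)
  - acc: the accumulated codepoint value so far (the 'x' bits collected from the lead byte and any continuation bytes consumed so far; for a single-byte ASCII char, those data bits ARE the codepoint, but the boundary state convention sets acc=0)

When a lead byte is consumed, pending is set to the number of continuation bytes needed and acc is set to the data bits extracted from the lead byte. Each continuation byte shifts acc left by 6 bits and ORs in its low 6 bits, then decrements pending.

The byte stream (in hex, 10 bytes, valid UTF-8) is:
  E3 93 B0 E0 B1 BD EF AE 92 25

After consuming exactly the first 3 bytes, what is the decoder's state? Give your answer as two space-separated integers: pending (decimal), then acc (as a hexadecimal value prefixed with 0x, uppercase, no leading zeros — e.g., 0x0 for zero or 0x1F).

Byte[0]=E3: 3-byte lead. pending=2, acc=0x3
Byte[1]=93: continuation. acc=(acc<<6)|0x13=0xD3, pending=1
Byte[2]=B0: continuation. acc=(acc<<6)|0x30=0x34F0, pending=0

Answer: 0 0x34F0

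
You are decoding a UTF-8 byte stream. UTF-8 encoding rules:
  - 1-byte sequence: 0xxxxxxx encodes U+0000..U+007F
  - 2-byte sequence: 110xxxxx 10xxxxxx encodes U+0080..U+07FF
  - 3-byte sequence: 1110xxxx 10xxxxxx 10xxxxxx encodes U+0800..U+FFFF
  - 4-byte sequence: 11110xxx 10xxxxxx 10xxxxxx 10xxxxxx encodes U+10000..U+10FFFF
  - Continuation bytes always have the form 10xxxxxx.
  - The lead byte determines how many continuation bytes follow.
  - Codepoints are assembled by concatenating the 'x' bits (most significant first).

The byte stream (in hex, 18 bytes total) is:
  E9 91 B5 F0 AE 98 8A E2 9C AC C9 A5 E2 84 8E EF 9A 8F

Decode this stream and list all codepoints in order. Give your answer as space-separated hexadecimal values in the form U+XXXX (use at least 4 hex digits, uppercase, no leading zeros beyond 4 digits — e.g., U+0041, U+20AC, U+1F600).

Byte[0]=E9: 3-byte lead, need 2 cont bytes. acc=0x9
Byte[1]=91: continuation. acc=(acc<<6)|0x11=0x251
Byte[2]=B5: continuation. acc=(acc<<6)|0x35=0x9475
Completed: cp=U+9475 (starts at byte 0)
Byte[3]=F0: 4-byte lead, need 3 cont bytes. acc=0x0
Byte[4]=AE: continuation. acc=(acc<<6)|0x2E=0x2E
Byte[5]=98: continuation. acc=(acc<<6)|0x18=0xB98
Byte[6]=8A: continuation. acc=(acc<<6)|0x0A=0x2E60A
Completed: cp=U+2E60A (starts at byte 3)
Byte[7]=E2: 3-byte lead, need 2 cont bytes. acc=0x2
Byte[8]=9C: continuation. acc=(acc<<6)|0x1C=0x9C
Byte[9]=AC: continuation. acc=(acc<<6)|0x2C=0x272C
Completed: cp=U+272C (starts at byte 7)
Byte[10]=C9: 2-byte lead, need 1 cont bytes. acc=0x9
Byte[11]=A5: continuation. acc=(acc<<6)|0x25=0x265
Completed: cp=U+0265 (starts at byte 10)
Byte[12]=E2: 3-byte lead, need 2 cont bytes. acc=0x2
Byte[13]=84: continuation. acc=(acc<<6)|0x04=0x84
Byte[14]=8E: continuation. acc=(acc<<6)|0x0E=0x210E
Completed: cp=U+210E (starts at byte 12)
Byte[15]=EF: 3-byte lead, need 2 cont bytes. acc=0xF
Byte[16]=9A: continuation. acc=(acc<<6)|0x1A=0x3DA
Byte[17]=8F: continuation. acc=(acc<<6)|0x0F=0xF68F
Completed: cp=U+F68F (starts at byte 15)

Answer: U+9475 U+2E60A U+272C U+0265 U+210E U+F68F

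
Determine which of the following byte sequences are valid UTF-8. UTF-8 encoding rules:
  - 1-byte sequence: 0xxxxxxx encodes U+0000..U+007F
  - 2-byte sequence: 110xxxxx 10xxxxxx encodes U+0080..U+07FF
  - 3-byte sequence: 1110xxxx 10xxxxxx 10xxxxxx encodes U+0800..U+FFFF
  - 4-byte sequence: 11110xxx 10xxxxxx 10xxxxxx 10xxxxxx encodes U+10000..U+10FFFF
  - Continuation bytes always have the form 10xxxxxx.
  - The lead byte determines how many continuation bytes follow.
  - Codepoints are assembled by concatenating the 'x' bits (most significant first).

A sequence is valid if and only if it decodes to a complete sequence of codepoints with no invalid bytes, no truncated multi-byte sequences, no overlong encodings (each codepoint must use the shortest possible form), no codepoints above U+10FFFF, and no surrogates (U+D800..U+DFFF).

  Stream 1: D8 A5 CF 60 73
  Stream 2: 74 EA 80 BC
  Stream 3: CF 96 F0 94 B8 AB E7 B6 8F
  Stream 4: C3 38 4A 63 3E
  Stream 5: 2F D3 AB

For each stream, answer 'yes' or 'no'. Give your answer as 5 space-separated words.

Stream 1: error at byte offset 3. INVALID
Stream 2: decodes cleanly. VALID
Stream 3: decodes cleanly. VALID
Stream 4: error at byte offset 1. INVALID
Stream 5: decodes cleanly. VALID

Answer: no yes yes no yes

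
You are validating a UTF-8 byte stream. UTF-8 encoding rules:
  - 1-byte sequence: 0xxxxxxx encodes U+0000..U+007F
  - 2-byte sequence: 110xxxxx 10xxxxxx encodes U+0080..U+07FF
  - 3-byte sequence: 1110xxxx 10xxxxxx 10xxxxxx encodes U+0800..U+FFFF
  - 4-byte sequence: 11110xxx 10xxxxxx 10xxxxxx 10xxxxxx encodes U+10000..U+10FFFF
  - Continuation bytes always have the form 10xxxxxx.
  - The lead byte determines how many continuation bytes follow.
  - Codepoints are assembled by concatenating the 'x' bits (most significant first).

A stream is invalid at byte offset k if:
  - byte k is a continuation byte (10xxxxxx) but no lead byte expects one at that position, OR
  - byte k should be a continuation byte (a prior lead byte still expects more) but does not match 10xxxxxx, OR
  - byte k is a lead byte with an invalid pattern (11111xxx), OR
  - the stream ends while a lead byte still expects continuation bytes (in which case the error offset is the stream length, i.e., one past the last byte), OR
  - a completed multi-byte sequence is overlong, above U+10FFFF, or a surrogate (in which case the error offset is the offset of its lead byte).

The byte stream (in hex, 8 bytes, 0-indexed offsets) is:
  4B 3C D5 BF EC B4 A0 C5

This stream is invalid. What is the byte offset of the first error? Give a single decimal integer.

Byte[0]=4B: 1-byte ASCII. cp=U+004B
Byte[1]=3C: 1-byte ASCII. cp=U+003C
Byte[2]=D5: 2-byte lead, need 1 cont bytes. acc=0x15
Byte[3]=BF: continuation. acc=(acc<<6)|0x3F=0x57F
Completed: cp=U+057F (starts at byte 2)
Byte[4]=EC: 3-byte lead, need 2 cont bytes. acc=0xC
Byte[5]=B4: continuation. acc=(acc<<6)|0x34=0x334
Byte[6]=A0: continuation. acc=(acc<<6)|0x20=0xCD20
Completed: cp=U+CD20 (starts at byte 4)
Byte[7]=C5: 2-byte lead, need 1 cont bytes. acc=0x5
Byte[8]: stream ended, expected continuation. INVALID

Answer: 8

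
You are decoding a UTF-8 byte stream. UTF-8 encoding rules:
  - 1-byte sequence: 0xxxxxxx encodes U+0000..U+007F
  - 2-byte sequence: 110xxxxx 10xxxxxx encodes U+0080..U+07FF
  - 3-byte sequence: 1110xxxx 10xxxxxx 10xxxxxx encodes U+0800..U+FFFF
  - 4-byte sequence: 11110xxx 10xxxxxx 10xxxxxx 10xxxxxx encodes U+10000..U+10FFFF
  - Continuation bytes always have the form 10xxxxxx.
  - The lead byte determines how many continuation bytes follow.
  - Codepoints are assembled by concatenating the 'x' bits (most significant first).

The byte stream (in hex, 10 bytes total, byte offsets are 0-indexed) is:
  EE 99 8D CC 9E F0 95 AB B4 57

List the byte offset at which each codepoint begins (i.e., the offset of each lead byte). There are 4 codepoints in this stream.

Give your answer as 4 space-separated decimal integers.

Byte[0]=EE: 3-byte lead, need 2 cont bytes. acc=0xE
Byte[1]=99: continuation. acc=(acc<<6)|0x19=0x399
Byte[2]=8D: continuation. acc=(acc<<6)|0x0D=0xE64D
Completed: cp=U+E64D (starts at byte 0)
Byte[3]=CC: 2-byte lead, need 1 cont bytes. acc=0xC
Byte[4]=9E: continuation. acc=(acc<<6)|0x1E=0x31E
Completed: cp=U+031E (starts at byte 3)
Byte[5]=F0: 4-byte lead, need 3 cont bytes. acc=0x0
Byte[6]=95: continuation. acc=(acc<<6)|0x15=0x15
Byte[7]=AB: continuation. acc=(acc<<6)|0x2B=0x56B
Byte[8]=B4: continuation. acc=(acc<<6)|0x34=0x15AF4
Completed: cp=U+15AF4 (starts at byte 5)
Byte[9]=57: 1-byte ASCII. cp=U+0057

Answer: 0 3 5 9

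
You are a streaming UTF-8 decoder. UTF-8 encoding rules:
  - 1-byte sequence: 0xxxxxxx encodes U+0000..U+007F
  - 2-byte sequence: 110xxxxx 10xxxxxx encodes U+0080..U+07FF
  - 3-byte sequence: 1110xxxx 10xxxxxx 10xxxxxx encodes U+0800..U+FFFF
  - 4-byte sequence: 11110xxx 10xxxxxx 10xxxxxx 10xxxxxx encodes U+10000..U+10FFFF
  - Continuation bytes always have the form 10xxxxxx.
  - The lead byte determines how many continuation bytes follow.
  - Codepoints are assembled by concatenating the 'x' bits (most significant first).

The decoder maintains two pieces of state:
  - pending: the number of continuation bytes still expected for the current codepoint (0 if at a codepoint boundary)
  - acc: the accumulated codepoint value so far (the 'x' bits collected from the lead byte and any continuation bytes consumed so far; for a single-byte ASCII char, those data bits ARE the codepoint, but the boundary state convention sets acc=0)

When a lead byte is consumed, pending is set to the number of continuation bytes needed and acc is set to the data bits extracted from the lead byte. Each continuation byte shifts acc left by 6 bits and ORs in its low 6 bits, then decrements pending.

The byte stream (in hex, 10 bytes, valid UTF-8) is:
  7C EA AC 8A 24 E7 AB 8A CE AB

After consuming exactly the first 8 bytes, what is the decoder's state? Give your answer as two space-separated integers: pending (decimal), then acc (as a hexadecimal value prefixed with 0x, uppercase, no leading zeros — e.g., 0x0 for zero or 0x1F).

Byte[0]=7C: 1-byte. pending=0, acc=0x0
Byte[1]=EA: 3-byte lead. pending=2, acc=0xA
Byte[2]=AC: continuation. acc=(acc<<6)|0x2C=0x2AC, pending=1
Byte[3]=8A: continuation. acc=(acc<<6)|0x0A=0xAB0A, pending=0
Byte[4]=24: 1-byte. pending=0, acc=0x0
Byte[5]=E7: 3-byte lead. pending=2, acc=0x7
Byte[6]=AB: continuation. acc=(acc<<6)|0x2B=0x1EB, pending=1
Byte[7]=8A: continuation. acc=(acc<<6)|0x0A=0x7ACA, pending=0

Answer: 0 0x7ACA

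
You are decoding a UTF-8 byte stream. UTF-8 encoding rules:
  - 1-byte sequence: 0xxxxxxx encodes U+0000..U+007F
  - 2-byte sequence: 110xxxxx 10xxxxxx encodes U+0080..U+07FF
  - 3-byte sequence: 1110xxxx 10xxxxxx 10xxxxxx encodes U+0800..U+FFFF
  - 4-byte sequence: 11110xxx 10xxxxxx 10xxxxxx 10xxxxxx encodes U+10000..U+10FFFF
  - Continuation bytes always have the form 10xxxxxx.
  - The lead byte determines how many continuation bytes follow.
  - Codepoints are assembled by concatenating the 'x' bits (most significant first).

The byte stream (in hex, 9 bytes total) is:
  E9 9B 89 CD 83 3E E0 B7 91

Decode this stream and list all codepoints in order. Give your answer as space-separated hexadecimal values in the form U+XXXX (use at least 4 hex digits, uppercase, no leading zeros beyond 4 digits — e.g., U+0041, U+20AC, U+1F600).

Answer: U+96C9 U+0343 U+003E U+0DD1

Derivation:
Byte[0]=E9: 3-byte lead, need 2 cont bytes. acc=0x9
Byte[1]=9B: continuation. acc=(acc<<6)|0x1B=0x25B
Byte[2]=89: continuation. acc=(acc<<6)|0x09=0x96C9
Completed: cp=U+96C9 (starts at byte 0)
Byte[3]=CD: 2-byte lead, need 1 cont bytes. acc=0xD
Byte[4]=83: continuation. acc=(acc<<6)|0x03=0x343
Completed: cp=U+0343 (starts at byte 3)
Byte[5]=3E: 1-byte ASCII. cp=U+003E
Byte[6]=E0: 3-byte lead, need 2 cont bytes. acc=0x0
Byte[7]=B7: continuation. acc=(acc<<6)|0x37=0x37
Byte[8]=91: continuation. acc=(acc<<6)|0x11=0xDD1
Completed: cp=U+0DD1 (starts at byte 6)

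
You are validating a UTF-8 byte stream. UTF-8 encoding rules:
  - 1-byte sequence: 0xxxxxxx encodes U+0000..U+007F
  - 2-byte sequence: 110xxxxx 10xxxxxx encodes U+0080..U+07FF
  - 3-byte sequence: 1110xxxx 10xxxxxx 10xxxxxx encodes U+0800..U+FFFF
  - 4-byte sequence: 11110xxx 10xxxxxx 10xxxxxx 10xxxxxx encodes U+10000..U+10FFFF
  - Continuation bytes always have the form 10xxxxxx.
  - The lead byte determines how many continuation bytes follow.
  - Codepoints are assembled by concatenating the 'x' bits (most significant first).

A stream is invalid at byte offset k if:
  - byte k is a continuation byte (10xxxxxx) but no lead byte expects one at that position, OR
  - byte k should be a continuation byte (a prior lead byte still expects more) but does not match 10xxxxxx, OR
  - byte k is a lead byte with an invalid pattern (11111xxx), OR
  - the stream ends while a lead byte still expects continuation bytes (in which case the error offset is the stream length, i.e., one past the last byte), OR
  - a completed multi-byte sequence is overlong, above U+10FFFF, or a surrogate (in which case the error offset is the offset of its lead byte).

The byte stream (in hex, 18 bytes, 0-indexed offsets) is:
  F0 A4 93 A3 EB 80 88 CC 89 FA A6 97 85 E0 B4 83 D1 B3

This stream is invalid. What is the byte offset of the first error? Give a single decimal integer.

Answer: 9

Derivation:
Byte[0]=F0: 4-byte lead, need 3 cont bytes. acc=0x0
Byte[1]=A4: continuation. acc=(acc<<6)|0x24=0x24
Byte[2]=93: continuation. acc=(acc<<6)|0x13=0x913
Byte[3]=A3: continuation. acc=(acc<<6)|0x23=0x244E3
Completed: cp=U+244E3 (starts at byte 0)
Byte[4]=EB: 3-byte lead, need 2 cont bytes. acc=0xB
Byte[5]=80: continuation. acc=(acc<<6)|0x00=0x2C0
Byte[6]=88: continuation. acc=(acc<<6)|0x08=0xB008
Completed: cp=U+B008 (starts at byte 4)
Byte[7]=CC: 2-byte lead, need 1 cont bytes. acc=0xC
Byte[8]=89: continuation. acc=(acc<<6)|0x09=0x309
Completed: cp=U+0309 (starts at byte 7)
Byte[9]=FA: INVALID lead byte (not 0xxx/110x/1110/11110)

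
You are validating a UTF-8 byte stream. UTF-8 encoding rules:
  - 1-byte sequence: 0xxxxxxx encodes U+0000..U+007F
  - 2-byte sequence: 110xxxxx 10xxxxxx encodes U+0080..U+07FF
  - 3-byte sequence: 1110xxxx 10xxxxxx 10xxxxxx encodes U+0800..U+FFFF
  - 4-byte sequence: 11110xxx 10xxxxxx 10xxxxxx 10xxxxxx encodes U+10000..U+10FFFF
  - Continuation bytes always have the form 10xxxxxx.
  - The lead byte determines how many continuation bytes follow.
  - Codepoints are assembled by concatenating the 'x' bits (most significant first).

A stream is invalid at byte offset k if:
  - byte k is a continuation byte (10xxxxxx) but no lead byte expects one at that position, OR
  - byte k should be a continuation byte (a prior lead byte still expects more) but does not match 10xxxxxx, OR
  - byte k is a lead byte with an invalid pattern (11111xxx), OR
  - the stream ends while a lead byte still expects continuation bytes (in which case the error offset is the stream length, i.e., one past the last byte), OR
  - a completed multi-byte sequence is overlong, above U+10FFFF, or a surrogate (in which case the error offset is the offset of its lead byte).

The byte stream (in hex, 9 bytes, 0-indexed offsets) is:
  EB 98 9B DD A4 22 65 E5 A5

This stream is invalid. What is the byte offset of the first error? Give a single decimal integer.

Byte[0]=EB: 3-byte lead, need 2 cont bytes. acc=0xB
Byte[1]=98: continuation. acc=(acc<<6)|0x18=0x2D8
Byte[2]=9B: continuation. acc=(acc<<6)|0x1B=0xB61B
Completed: cp=U+B61B (starts at byte 0)
Byte[3]=DD: 2-byte lead, need 1 cont bytes. acc=0x1D
Byte[4]=A4: continuation. acc=(acc<<6)|0x24=0x764
Completed: cp=U+0764 (starts at byte 3)
Byte[5]=22: 1-byte ASCII. cp=U+0022
Byte[6]=65: 1-byte ASCII. cp=U+0065
Byte[7]=E5: 3-byte lead, need 2 cont bytes. acc=0x5
Byte[8]=A5: continuation. acc=(acc<<6)|0x25=0x165
Byte[9]: stream ended, expected continuation. INVALID

Answer: 9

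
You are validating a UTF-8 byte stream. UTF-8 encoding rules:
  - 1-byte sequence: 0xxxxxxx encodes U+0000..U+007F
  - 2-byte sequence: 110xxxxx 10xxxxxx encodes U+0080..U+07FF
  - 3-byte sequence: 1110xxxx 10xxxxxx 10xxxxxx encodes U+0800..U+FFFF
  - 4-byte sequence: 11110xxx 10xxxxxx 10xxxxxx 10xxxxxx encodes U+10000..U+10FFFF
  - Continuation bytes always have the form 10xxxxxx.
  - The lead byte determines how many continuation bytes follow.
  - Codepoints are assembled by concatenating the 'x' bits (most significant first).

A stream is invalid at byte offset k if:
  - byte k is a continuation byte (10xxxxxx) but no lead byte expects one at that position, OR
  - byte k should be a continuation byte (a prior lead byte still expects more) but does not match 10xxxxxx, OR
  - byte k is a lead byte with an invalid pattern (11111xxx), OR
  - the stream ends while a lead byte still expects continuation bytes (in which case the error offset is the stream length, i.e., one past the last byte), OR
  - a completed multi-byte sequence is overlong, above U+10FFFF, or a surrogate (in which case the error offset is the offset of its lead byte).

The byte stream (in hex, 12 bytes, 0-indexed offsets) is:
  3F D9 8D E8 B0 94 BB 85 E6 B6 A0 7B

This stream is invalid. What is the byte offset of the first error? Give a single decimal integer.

Byte[0]=3F: 1-byte ASCII. cp=U+003F
Byte[1]=D9: 2-byte lead, need 1 cont bytes. acc=0x19
Byte[2]=8D: continuation. acc=(acc<<6)|0x0D=0x64D
Completed: cp=U+064D (starts at byte 1)
Byte[3]=E8: 3-byte lead, need 2 cont bytes. acc=0x8
Byte[4]=B0: continuation. acc=(acc<<6)|0x30=0x230
Byte[5]=94: continuation. acc=(acc<<6)|0x14=0x8C14
Completed: cp=U+8C14 (starts at byte 3)
Byte[6]=BB: INVALID lead byte (not 0xxx/110x/1110/11110)

Answer: 6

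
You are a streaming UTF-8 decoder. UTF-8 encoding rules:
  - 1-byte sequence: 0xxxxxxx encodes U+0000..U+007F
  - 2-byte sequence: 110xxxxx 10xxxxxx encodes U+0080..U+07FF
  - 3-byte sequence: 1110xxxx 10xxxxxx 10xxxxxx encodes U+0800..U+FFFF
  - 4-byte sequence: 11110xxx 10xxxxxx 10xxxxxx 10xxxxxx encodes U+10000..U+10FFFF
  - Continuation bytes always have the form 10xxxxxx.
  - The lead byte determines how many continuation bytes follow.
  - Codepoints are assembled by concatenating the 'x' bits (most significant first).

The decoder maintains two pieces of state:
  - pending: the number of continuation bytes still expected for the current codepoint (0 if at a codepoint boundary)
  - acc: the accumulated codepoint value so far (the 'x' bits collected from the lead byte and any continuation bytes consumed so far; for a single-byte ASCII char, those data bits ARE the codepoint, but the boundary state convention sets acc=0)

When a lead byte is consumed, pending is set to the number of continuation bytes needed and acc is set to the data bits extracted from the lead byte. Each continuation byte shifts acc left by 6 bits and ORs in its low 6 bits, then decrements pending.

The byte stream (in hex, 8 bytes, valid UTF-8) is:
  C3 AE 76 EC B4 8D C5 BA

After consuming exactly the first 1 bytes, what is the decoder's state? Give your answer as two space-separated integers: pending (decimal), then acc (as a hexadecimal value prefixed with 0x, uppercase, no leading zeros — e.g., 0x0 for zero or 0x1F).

Answer: 1 0x3

Derivation:
Byte[0]=C3: 2-byte lead. pending=1, acc=0x3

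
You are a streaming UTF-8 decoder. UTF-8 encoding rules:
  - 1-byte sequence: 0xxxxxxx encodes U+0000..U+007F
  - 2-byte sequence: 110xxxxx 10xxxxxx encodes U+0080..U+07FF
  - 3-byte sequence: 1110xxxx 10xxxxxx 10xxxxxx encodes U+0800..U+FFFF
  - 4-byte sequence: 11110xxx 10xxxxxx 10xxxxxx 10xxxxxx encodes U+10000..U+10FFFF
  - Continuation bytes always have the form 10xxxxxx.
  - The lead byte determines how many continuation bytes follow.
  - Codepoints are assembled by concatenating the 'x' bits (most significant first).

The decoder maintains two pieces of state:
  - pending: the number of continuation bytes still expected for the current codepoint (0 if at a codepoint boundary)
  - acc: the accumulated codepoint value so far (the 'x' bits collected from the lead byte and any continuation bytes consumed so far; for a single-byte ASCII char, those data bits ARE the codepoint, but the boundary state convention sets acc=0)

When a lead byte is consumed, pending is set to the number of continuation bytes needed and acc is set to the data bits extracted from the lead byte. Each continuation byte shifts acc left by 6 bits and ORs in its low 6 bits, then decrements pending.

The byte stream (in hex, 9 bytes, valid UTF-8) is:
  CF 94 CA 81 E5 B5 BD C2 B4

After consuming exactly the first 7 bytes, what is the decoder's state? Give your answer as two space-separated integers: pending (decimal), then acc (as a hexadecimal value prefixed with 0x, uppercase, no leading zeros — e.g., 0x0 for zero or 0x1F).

Byte[0]=CF: 2-byte lead. pending=1, acc=0xF
Byte[1]=94: continuation. acc=(acc<<6)|0x14=0x3D4, pending=0
Byte[2]=CA: 2-byte lead. pending=1, acc=0xA
Byte[3]=81: continuation. acc=(acc<<6)|0x01=0x281, pending=0
Byte[4]=E5: 3-byte lead. pending=2, acc=0x5
Byte[5]=B5: continuation. acc=(acc<<6)|0x35=0x175, pending=1
Byte[6]=BD: continuation. acc=(acc<<6)|0x3D=0x5D7D, pending=0

Answer: 0 0x5D7D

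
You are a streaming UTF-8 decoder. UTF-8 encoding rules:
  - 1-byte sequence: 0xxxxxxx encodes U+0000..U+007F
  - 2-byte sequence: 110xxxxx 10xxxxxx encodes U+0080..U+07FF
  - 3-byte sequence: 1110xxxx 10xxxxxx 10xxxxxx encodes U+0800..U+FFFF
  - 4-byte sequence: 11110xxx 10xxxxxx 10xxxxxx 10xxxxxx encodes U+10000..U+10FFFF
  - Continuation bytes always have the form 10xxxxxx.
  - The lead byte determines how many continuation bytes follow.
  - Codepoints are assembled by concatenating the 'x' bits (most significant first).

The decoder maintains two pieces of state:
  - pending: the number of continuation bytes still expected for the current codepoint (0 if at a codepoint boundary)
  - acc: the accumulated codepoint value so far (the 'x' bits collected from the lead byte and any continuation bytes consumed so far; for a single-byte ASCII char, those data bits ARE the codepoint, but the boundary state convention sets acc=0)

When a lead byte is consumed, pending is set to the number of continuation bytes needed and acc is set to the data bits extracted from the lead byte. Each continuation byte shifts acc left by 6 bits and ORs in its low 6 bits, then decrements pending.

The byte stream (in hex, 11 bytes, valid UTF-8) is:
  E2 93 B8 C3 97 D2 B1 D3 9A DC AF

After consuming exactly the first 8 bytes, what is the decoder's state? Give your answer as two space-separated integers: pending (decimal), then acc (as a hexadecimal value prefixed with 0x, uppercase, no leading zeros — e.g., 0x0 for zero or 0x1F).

Byte[0]=E2: 3-byte lead. pending=2, acc=0x2
Byte[1]=93: continuation. acc=(acc<<6)|0x13=0x93, pending=1
Byte[2]=B8: continuation. acc=(acc<<6)|0x38=0x24F8, pending=0
Byte[3]=C3: 2-byte lead. pending=1, acc=0x3
Byte[4]=97: continuation. acc=(acc<<6)|0x17=0xD7, pending=0
Byte[5]=D2: 2-byte lead. pending=1, acc=0x12
Byte[6]=B1: continuation. acc=(acc<<6)|0x31=0x4B1, pending=0
Byte[7]=D3: 2-byte lead. pending=1, acc=0x13

Answer: 1 0x13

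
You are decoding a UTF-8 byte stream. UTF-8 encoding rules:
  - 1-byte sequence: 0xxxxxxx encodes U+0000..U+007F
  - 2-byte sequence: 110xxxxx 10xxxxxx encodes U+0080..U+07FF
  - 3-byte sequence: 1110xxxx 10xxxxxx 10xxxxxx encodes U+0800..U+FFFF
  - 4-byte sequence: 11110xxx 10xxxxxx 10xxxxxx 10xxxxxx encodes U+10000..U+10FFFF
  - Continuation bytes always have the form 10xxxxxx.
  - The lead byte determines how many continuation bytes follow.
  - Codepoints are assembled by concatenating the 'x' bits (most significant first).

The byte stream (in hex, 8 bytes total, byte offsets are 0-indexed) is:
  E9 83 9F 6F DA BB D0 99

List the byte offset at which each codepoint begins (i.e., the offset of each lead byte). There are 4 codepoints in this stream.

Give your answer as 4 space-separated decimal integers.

Byte[0]=E9: 3-byte lead, need 2 cont bytes. acc=0x9
Byte[1]=83: continuation. acc=(acc<<6)|0x03=0x243
Byte[2]=9F: continuation. acc=(acc<<6)|0x1F=0x90DF
Completed: cp=U+90DF (starts at byte 0)
Byte[3]=6F: 1-byte ASCII. cp=U+006F
Byte[4]=DA: 2-byte lead, need 1 cont bytes. acc=0x1A
Byte[5]=BB: continuation. acc=(acc<<6)|0x3B=0x6BB
Completed: cp=U+06BB (starts at byte 4)
Byte[6]=D0: 2-byte lead, need 1 cont bytes. acc=0x10
Byte[7]=99: continuation. acc=(acc<<6)|0x19=0x419
Completed: cp=U+0419 (starts at byte 6)

Answer: 0 3 4 6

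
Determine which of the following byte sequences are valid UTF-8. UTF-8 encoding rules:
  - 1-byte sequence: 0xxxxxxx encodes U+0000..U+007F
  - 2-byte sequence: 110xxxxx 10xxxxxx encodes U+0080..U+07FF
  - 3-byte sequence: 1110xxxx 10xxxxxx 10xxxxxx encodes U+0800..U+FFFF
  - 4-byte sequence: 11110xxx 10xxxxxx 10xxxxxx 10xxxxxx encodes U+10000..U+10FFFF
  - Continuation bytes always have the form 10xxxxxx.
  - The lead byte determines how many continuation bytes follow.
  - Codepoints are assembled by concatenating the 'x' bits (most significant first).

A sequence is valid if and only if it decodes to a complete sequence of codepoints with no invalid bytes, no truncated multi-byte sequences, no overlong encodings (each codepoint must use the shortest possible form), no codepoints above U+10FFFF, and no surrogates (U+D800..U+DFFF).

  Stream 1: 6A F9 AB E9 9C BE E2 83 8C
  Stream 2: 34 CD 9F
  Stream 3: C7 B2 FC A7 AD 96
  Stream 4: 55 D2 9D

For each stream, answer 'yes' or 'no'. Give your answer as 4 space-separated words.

Answer: no yes no yes

Derivation:
Stream 1: error at byte offset 1. INVALID
Stream 2: decodes cleanly. VALID
Stream 3: error at byte offset 2. INVALID
Stream 4: decodes cleanly. VALID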